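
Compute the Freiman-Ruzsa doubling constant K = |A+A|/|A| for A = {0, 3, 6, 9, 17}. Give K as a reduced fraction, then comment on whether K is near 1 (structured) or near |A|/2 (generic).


|A| = 5.
Compute A + A by enumerating all 25 pairs.
A + A = {0, 3, 6, 9, 12, 15, 17, 18, 20, 23, 26, 34}, so |A + A| = 12.
K = |A + A| / |A| = 12/5 (already in lowest terms) ≈ 2.4000.
Reference: AP of size 5 gives K = 9/5 ≈ 1.8000; a fully generic set of size 5 gives K ≈ 3.0000.

|A| = 5, |A + A| = 12, K = 12/5.


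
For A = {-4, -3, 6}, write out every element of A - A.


A - A = {a - a' : a, a' ∈ A}.
Compute a - a' for each ordered pair (a, a'):
a = -4: -4--4=0, -4--3=-1, -4-6=-10
a = -3: -3--4=1, -3--3=0, -3-6=-9
a = 6: 6--4=10, 6--3=9, 6-6=0
Collecting distinct values (and noting 0 appears from a-a):
A - A = {-10, -9, -1, 0, 1, 9, 10}
|A - A| = 7

A - A = {-10, -9, -1, 0, 1, 9, 10}


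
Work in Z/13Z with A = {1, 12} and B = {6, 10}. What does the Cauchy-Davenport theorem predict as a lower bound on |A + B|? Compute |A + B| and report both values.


Cauchy-Davenport: |A + B| ≥ min(p, |A| + |B| - 1) for A, B nonempty in Z/pZ.
|A| = 2, |B| = 2, p = 13.
CD lower bound = min(13, 2 + 2 - 1) = min(13, 3) = 3.
Compute A + B mod 13 directly:
a = 1: 1+6=7, 1+10=11
a = 12: 12+6=5, 12+10=9
A + B = {5, 7, 9, 11}, so |A + B| = 4.
Verify: 4 ≥ 3? Yes ✓.

CD lower bound = 3, actual |A + B| = 4.


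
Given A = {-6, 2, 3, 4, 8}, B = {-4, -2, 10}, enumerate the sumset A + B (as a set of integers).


A + B = {a + b : a ∈ A, b ∈ B}.
Enumerate all |A|·|B| = 5·3 = 15 pairs (a, b) and collect distinct sums.
a = -6: -6+-4=-10, -6+-2=-8, -6+10=4
a = 2: 2+-4=-2, 2+-2=0, 2+10=12
a = 3: 3+-4=-1, 3+-2=1, 3+10=13
a = 4: 4+-4=0, 4+-2=2, 4+10=14
a = 8: 8+-4=4, 8+-2=6, 8+10=18
Collecting distinct sums: A + B = {-10, -8, -2, -1, 0, 1, 2, 4, 6, 12, 13, 14, 18}
|A + B| = 13

A + B = {-10, -8, -2, -1, 0, 1, 2, 4, 6, 12, 13, 14, 18}


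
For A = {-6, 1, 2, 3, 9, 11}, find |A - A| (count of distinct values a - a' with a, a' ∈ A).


A - A = {a - a' : a, a' ∈ A}; |A| = 6.
Bounds: 2|A|-1 ≤ |A - A| ≤ |A|² - |A| + 1, i.e. 11 ≤ |A - A| ≤ 31.
Note: 0 ∈ A - A always (from a - a). The set is symmetric: if d ∈ A - A then -d ∈ A - A.
Enumerate nonzero differences d = a - a' with a > a' (then include -d):
Positive differences: {1, 2, 6, 7, 8, 9, 10, 15, 17}
Full difference set: {0} ∪ (positive diffs) ∪ (negative diffs).
|A - A| = 1 + 2·9 = 19 (matches direct enumeration: 19).

|A - A| = 19


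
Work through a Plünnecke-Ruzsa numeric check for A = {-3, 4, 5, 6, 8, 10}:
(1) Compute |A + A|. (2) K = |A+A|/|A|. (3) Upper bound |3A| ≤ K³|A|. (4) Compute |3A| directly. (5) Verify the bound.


|A| = 6.
Step 1: Compute A + A by enumerating all 36 pairs.
A + A = {-6, 1, 2, 3, 5, 7, 8, 9, 10, 11, 12, 13, 14, 15, 16, 18, 20}, so |A + A| = 17.
Step 2: Doubling constant K = |A + A|/|A| = 17/6 = 17/6 ≈ 2.8333.
Step 3: Plünnecke-Ruzsa gives |3A| ≤ K³·|A| = (2.8333)³ · 6 ≈ 136.4722.
Step 4: Compute 3A = A + A + A directly by enumerating all triples (a,b,c) ∈ A³; |3A| = 30.
Step 5: Check 30 ≤ 136.4722? Yes ✓.

K = 17/6, Plünnecke-Ruzsa bound K³|A| ≈ 136.4722, |3A| = 30, inequality holds.


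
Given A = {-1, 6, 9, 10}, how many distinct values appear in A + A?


A + A = {a + a' : a, a' ∈ A}; |A| = 4.
General bounds: 2|A| - 1 ≤ |A + A| ≤ |A|(|A|+1)/2, i.e. 7 ≤ |A + A| ≤ 10.
Lower bound 2|A|-1 is attained iff A is an arithmetic progression.
Enumerate sums a + a' for a ≤ a' (symmetric, so this suffices):
a = -1: -1+-1=-2, -1+6=5, -1+9=8, -1+10=9
a = 6: 6+6=12, 6+9=15, 6+10=16
a = 9: 9+9=18, 9+10=19
a = 10: 10+10=20
Distinct sums: {-2, 5, 8, 9, 12, 15, 16, 18, 19, 20}
|A + A| = 10

|A + A| = 10


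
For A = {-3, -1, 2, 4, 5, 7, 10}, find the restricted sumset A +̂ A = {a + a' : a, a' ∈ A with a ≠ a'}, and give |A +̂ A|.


Restricted sumset: A +̂ A = {a + a' : a ∈ A, a' ∈ A, a ≠ a'}.
Equivalently, take A + A and drop any sum 2a that is achievable ONLY as a + a for a ∈ A (i.e. sums representable only with equal summands).
Enumerate pairs (a, a') with a < a' (symmetric, so each unordered pair gives one sum; this covers all a ≠ a'):
  -3 + -1 = -4
  -3 + 2 = -1
  -3 + 4 = 1
  -3 + 5 = 2
  -3 + 7 = 4
  -3 + 10 = 7
  -1 + 2 = 1
  -1 + 4 = 3
  -1 + 5 = 4
  -1 + 7 = 6
  -1 + 10 = 9
  2 + 4 = 6
  2 + 5 = 7
  2 + 7 = 9
  2 + 10 = 12
  4 + 5 = 9
  4 + 7 = 11
  4 + 10 = 14
  5 + 7 = 12
  5 + 10 = 15
  7 + 10 = 17
Collected distinct sums: {-4, -1, 1, 2, 3, 4, 6, 7, 9, 11, 12, 14, 15, 17}
|A +̂ A| = 14
(Reference bound: |A +̂ A| ≥ 2|A| - 3 for |A| ≥ 2, with |A| = 7 giving ≥ 11.)

|A +̂ A| = 14


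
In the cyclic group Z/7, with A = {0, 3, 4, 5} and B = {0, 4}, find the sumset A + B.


Work in Z/7Z: reduce every sum a + b modulo 7.
Enumerate all 8 pairs:
a = 0: 0+0=0, 0+4=4
a = 3: 3+0=3, 3+4=0
a = 4: 4+0=4, 4+4=1
a = 5: 5+0=5, 5+4=2
Distinct residues collected: {0, 1, 2, 3, 4, 5}
|A + B| = 6 (out of 7 total residues).

A + B = {0, 1, 2, 3, 4, 5}


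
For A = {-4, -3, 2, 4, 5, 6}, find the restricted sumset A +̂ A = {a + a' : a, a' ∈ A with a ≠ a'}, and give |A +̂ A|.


Restricted sumset: A +̂ A = {a + a' : a ∈ A, a' ∈ A, a ≠ a'}.
Equivalently, take A + A and drop any sum 2a that is achievable ONLY as a + a for a ∈ A (i.e. sums representable only with equal summands).
Enumerate pairs (a, a') with a < a' (symmetric, so each unordered pair gives one sum; this covers all a ≠ a'):
  -4 + -3 = -7
  -4 + 2 = -2
  -4 + 4 = 0
  -4 + 5 = 1
  -4 + 6 = 2
  -3 + 2 = -1
  -3 + 4 = 1
  -3 + 5 = 2
  -3 + 6 = 3
  2 + 4 = 6
  2 + 5 = 7
  2 + 6 = 8
  4 + 5 = 9
  4 + 6 = 10
  5 + 6 = 11
Collected distinct sums: {-7, -2, -1, 0, 1, 2, 3, 6, 7, 8, 9, 10, 11}
|A +̂ A| = 13
(Reference bound: |A +̂ A| ≥ 2|A| - 3 for |A| ≥ 2, with |A| = 6 giving ≥ 9.)

|A +̂ A| = 13


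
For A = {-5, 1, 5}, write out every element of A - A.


A - A = {a - a' : a, a' ∈ A}.
Compute a - a' for each ordered pair (a, a'):
a = -5: -5--5=0, -5-1=-6, -5-5=-10
a = 1: 1--5=6, 1-1=0, 1-5=-4
a = 5: 5--5=10, 5-1=4, 5-5=0
Collecting distinct values (and noting 0 appears from a-a):
A - A = {-10, -6, -4, 0, 4, 6, 10}
|A - A| = 7

A - A = {-10, -6, -4, 0, 4, 6, 10}


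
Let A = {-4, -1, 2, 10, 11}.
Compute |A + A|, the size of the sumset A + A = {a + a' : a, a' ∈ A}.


A + A = {a + a' : a, a' ∈ A}; |A| = 5.
General bounds: 2|A| - 1 ≤ |A + A| ≤ |A|(|A|+1)/2, i.e. 9 ≤ |A + A| ≤ 15.
Lower bound 2|A|-1 is attained iff A is an arithmetic progression.
Enumerate sums a + a' for a ≤ a' (symmetric, so this suffices):
a = -4: -4+-4=-8, -4+-1=-5, -4+2=-2, -4+10=6, -4+11=7
a = -1: -1+-1=-2, -1+2=1, -1+10=9, -1+11=10
a = 2: 2+2=4, 2+10=12, 2+11=13
a = 10: 10+10=20, 10+11=21
a = 11: 11+11=22
Distinct sums: {-8, -5, -2, 1, 4, 6, 7, 9, 10, 12, 13, 20, 21, 22}
|A + A| = 14

|A + A| = 14


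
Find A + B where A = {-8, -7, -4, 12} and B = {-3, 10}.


A + B = {a + b : a ∈ A, b ∈ B}.
Enumerate all |A|·|B| = 4·2 = 8 pairs (a, b) and collect distinct sums.
a = -8: -8+-3=-11, -8+10=2
a = -7: -7+-3=-10, -7+10=3
a = -4: -4+-3=-7, -4+10=6
a = 12: 12+-3=9, 12+10=22
Collecting distinct sums: A + B = {-11, -10, -7, 2, 3, 6, 9, 22}
|A + B| = 8

A + B = {-11, -10, -7, 2, 3, 6, 9, 22}


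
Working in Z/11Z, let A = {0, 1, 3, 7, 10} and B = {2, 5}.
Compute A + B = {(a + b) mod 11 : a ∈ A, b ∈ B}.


Work in Z/11Z: reduce every sum a + b modulo 11.
Enumerate all 10 pairs:
a = 0: 0+2=2, 0+5=5
a = 1: 1+2=3, 1+5=6
a = 3: 3+2=5, 3+5=8
a = 7: 7+2=9, 7+5=1
a = 10: 10+2=1, 10+5=4
Distinct residues collected: {1, 2, 3, 4, 5, 6, 8, 9}
|A + B| = 8 (out of 11 total residues).

A + B = {1, 2, 3, 4, 5, 6, 8, 9}


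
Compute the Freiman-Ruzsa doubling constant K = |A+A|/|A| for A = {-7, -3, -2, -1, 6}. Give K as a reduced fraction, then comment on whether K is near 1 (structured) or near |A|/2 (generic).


|A| = 5.
Compute A + A by enumerating all 25 pairs.
A + A = {-14, -10, -9, -8, -6, -5, -4, -3, -2, -1, 3, 4, 5, 12}, so |A + A| = 14.
K = |A + A| / |A| = 14/5 (already in lowest terms) ≈ 2.8000.
Reference: AP of size 5 gives K = 9/5 ≈ 1.8000; a fully generic set of size 5 gives K ≈ 3.0000.

|A| = 5, |A + A| = 14, K = 14/5.


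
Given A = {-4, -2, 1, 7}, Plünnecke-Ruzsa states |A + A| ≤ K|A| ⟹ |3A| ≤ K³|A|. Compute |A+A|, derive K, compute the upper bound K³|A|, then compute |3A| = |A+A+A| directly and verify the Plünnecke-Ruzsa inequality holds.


|A| = 4.
Step 1: Compute A + A by enumerating all 16 pairs.
A + A = {-8, -6, -4, -3, -1, 2, 3, 5, 8, 14}, so |A + A| = 10.
Step 2: Doubling constant K = |A + A|/|A| = 10/4 = 10/4 ≈ 2.5000.
Step 3: Plünnecke-Ruzsa gives |3A| ≤ K³·|A| = (2.5000)³ · 4 ≈ 62.5000.
Step 4: Compute 3A = A + A + A directly by enumerating all triples (a,b,c) ∈ A³; |3A| = 19.
Step 5: Check 19 ≤ 62.5000? Yes ✓.

K = 10/4, Plünnecke-Ruzsa bound K³|A| ≈ 62.5000, |3A| = 19, inequality holds.


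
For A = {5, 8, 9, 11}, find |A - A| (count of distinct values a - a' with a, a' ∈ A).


A - A = {a - a' : a, a' ∈ A}; |A| = 4.
Bounds: 2|A|-1 ≤ |A - A| ≤ |A|² - |A| + 1, i.e. 7 ≤ |A - A| ≤ 13.
Note: 0 ∈ A - A always (from a - a). The set is symmetric: if d ∈ A - A then -d ∈ A - A.
Enumerate nonzero differences d = a - a' with a > a' (then include -d):
Positive differences: {1, 2, 3, 4, 6}
Full difference set: {0} ∪ (positive diffs) ∪ (negative diffs).
|A - A| = 1 + 2·5 = 11 (matches direct enumeration: 11).

|A - A| = 11


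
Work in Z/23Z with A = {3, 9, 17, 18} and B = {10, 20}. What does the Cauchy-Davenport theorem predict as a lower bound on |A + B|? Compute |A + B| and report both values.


Cauchy-Davenport: |A + B| ≥ min(p, |A| + |B| - 1) for A, B nonempty in Z/pZ.
|A| = 4, |B| = 2, p = 23.
CD lower bound = min(23, 4 + 2 - 1) = min(23, 5) = 5.
Compute A + B mod 23 directly:
a = 3: 3+10=13, 3+20=0
a = 9: 9+10=19, 9+20=6
a = 17: 17+10=4, 17+20=14
a = 18: 18+10=5, 18+20=15
A + B = {0, 4, 5, 6, 13, 14, 15, 19}, so |A + B| = 8.
Verify: 8 ≥ 5? Yes ✓.

CD lower bound = 5, actual |A + B| = 8.


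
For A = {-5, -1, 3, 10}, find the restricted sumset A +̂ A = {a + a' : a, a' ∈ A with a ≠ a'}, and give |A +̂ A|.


Restricted sumset: A +̂ A = {a + a' : a ∈ A, a' ∈ A, a ≠ a'}.
Equivalently, take A + A and drop any sum 2a that is achievable ONLY as a + a for a ∈ A (i.e. sums representable only with equal summands).
Enumerate pairs (a, a') with a < a' (symmetric, so each unordered pair gives one sum; this covers all a ≠ a'):
  -5 + -1 = -6
  -5 + 3 = -2
  -5 + 10 = 5
  -1 + 3 = 2
  -1 + 10 = 9
  3 + 10 = 13
Collected distinct sums: {-6, -2, 2, 5, 9, 13}
|A +̂ A| = 6
(Reference bound: |A +̂ A| ≥ 2|A| - 3 for |A| ≥ 2, with |A| = 4 giving ≥ 5.)

|A +̂ A| = 6


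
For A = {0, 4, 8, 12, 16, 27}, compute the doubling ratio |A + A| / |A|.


|A| = 6.
Compute A + A by enumerating all 36 pairs.
A + A = {0, 4, 8, 12, 16, 20, 24, 27, 28, 31, 32, 35, 39, 43, 54}, so |A + A| = 15.
K = |A + A| / |A| = 15/6 = 5/2 ≈ 2.5000.
Reference: AP of size 6 gives K = 11/6 ≈ 1.8333; a fully generic set of size 6 gives K ≈ 3.5000.

|A| = 6, |A + A| = 15, K = 15/6 = 5/2.


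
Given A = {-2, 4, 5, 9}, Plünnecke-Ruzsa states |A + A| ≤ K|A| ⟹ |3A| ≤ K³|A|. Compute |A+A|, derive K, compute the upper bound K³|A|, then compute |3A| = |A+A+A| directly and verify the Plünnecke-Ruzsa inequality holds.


|A| = 4.
Step 1: Compute A + A by enumerating all 16 pairs.
A + A = {-4, 2, 3, 7, 8, 9, 10, 13, 14, 18}, so |A + A| = 10.
Step 2: Doubling constant K = |A + A|/|A| = 10/4 = 10/4 ≈ 2.5000.
Step 3: Plünnecke-Ruzsa gives |3A| ≤ K³·|A| = (2.5000)³ · 4 ≈ 62.5000.
Step 4: Compute 3A = A + A + A directly by enumerating all triples (a,b,c) ∈ A³; |3A| = 19.
Step 5: Check 19 ≤ 62.5000? Yes ✓.

K = 10/4, Plünnecke-Ruzsa bound K³|A| ≈ 62.5000, |3A| = 19, inequality holds.


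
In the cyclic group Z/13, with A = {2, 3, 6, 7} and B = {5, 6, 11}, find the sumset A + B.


Work in Z/13Z: reduce every sum a + b modulo 13.
Enumerate all 12 pairs:
a = 2: 2+5=7, 2+6=8, 2+11=0
a = 3: 3+5=8, 3+6=9, 3+11=1
a = 6: 6+5=11, 6+6=12, 6+11=4
a = 7: 7+5=12, 7+6=0, 7+11=5
Distinct residues collected: {0, 1, 4, 5, 7, 8, 9, 11, 12}
|A + B| = 9 (out of 13 total residues).

A + B = {0, 1, 4, 5, 7, 8, 9, 11, 12}


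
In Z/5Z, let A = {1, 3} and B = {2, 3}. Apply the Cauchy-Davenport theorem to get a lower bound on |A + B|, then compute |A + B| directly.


Cauchy-Davenport: |A + B| ≥ min(p, |A| + |B| - 1) for A, B nonempty in Z/pZ.
|A| = 2, |B| = 2, p = 5.
CD lower bound = min(5, 2 + 2 - 1) = min(5, 3) = 3.
Compute A + B mod 5 directly:
a = 1: 1+2=3, 1+3=4
a = 3: 3+2=0, 3+3=1
A + B = {0, 1, 3, 4}, so |A + B| = 4.
Verify: 4 ≥ 3? Yes ✓.

CD lower bound = 3, actual |A + B| = 4.


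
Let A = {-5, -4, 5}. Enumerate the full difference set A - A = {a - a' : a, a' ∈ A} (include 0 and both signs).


A - A = {a - a' : a, a' ∈ A}.
Compute a - a' for each ordered pair (a, a'):
a = -5: -5--5=0, -5--4=-1, -5-5=-10
a = -4: -4--5=1, -4--4=0, -4-5=-9
a = 5: 5--5=10, 5--4=9, 5-5=0
Collecting distinct values (and noting 0 appears from a-a):
A - A = {-10, -9, -1, 0, 1, 9, 10}
|A - A| = 7

A - A = {-10, -9, -1, 0, 1, 9, 10}


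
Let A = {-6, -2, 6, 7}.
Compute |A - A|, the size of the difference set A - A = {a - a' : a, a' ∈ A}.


A - A = {a - a' : a, a' ∈ A}; |A| = 4.
Bounds: 2|A|-1 ≤ |A - A| ≤ |A|² - |A| + 1, i.e. 7 ≤ |A - A| ≤ 13.
Note: 0 ∈ A - A always (from a - a). The set is symmetric: if d ∈ A - A then -d ∈ A - A.
Enumerate nonzero differences d = a - a' with a > a' (then include -d):
Positive differences: {1, 4, 8, 9, 12, 13}
Full difference set: {0} ∪ (positive diffs) ∪ (negative diffs).
|A - A| = 1 + 2·6 = 13 (matches direct enumeration: 13).

|A - A| = 13


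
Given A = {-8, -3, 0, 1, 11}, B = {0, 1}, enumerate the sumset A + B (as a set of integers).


A + B = {a + b : a ∈ A, b ∈ B}.
Enumerate all |A|·|B| = 5·2 = 10 pairs (a, b) and collect distinct sums.
a = -8: -8+0=-8, -8+1=-7
a = -3: -3+0=-3, -3+1=-2
a = 0: 0+0=0, 0+1=1
a = 1: 1+0=1, 1+1=2
a = 11: 11+0=11, 11+1=12
Collecting distinct sums: A + B = {-8, -7, -3, -2, 0, 1, 2, 11, 12}
|A + B| = 9

A + B = {-8, -7, -3, -2, 0, 1, 2, 11, 12}


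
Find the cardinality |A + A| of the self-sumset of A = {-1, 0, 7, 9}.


A + A = {a + a' : a, a' ∈ A}; |A| = 4.
General bounds: 2|A| - 1 ≤ |A + A| ≤ |A|(|A|+1)/2, i.e. 7 ≤ |A + A| ≤ 10.
Lower bound 2|A|-1 is attained iff A is an arithmetic progression.
Enumerate sums a + a' for a ≤ a' (symmetric, so this suffices):
a = -1: -1+-1=-2, -1+0=-1, -1+7=6, -1+9=8
a = 0: 0+0=0, 0+7=7, 0+9=9
a = 7: 7+7=14, 7+9=16
a = 9: 9+9=18
Distinct sums: {-2, -1, 0, 6, 7, 8, 9, 14, 16, 18}
|A + A| = 10

|A + A| = 10


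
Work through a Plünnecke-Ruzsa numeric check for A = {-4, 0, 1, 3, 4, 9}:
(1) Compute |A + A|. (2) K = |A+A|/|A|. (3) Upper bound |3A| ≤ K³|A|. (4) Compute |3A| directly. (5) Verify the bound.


|A| = 6.
Step 1: Compute A + A by enumerating all 36 pairs.
A + A = {-8, -4, -3, -1, 0, 1, 2, 3, 4, 5, 6, 7, 8, 9, 10, 12, 13, 18}, so |A + A| = 18.
Step 2: Doubling constant K = |A + A|/|A| = 18/6 = 18/6 ≈ 3.0000.
Step 3: Plünnecke-Ruzsa gives |3A| ≤ K³·|A| = (3.0000)³ · 6 ≈ 162.0000.
Step 4: Compute 3A = A + A + A directly by enumerating all triples (a,b,c) ∈ A³; |3A| = 31.
Step 5: Check 31 ≤ 162.0000? Yes ✓.

K = 18/6, Plünnecke-Ruzsa bound K³|A| ≈ 162.0000, |3A| = 31, inequality holds.


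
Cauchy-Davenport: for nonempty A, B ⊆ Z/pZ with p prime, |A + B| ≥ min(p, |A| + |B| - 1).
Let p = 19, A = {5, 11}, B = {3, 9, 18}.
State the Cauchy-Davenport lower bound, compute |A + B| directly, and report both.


Cauchy-Davenport: |A + B| ≥ min(p, |A| + |B| - 1) for A, B nonempty in Z/pZ.
|A| = 2, |B| = 3, p = 19.
CD lower bound = min(19, 2 + 3 - 1) = min(19, 4) = 4.
Compute A + B mod 19 directly:
a = 5: 5+3=8, 5+9=14, 5+18=4
a = 11: 11+3=14, 11+9=1, 11+18=10
A + B = {1, 4, 8, 10, 14}, so |A + B| = 5.
Verify: 5 ≥ 4? Yes ✓.

CD lower bound = 4, actual |A + B| = 5.


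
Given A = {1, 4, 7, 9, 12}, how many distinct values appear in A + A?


A + A = {a + a' : a, a' ∈ A}; |A| = 5.
General bounds: 2|A| - 1 ≤ |A + A| ≤ |A|(|A|+1)/2, i.e. 9 ≤ |A + A| ≤ 15.
Lower bound 2|A|-1 is attained iff A is an arithmetic progression.
Enumerate sums a + a' for a ≤ a' (symmetric, so this suffices):
a = 1: 1+1=2, 1+4=5, 1+7=8, 1+9=10, 1+12=13
a = 4: 4+4=8, 4+7=11, 4+9=13, 4+12=16
a = 7: 7+7=14, 7+9=16, 7+12=19
a = 9: 9+9=18, 9+12=21
a = 12: 12+12=24
Distinct sums: {2, 5, 8, 10, 11, 13, 14, 16, 18, 19, 21, 24}
|A + A| = 12

|A + A| = 12


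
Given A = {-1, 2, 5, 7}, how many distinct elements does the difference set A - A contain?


A - A = {a - a' : a, a' ∈ A}; |A| = 4.
Bounds: 2|A|-1 ≤ |A - A| ≤ |A|² - |A| + 1, i.e. 7 ≤ |A - A| ≤ 13.
Note: 0 ∈ A - A always (from a - a). The set is symmetric: if d ∈ A - A then -d ∈ A - A.
Enumerate nonzero differences d = a - a' with a > a' (then include -d):
Positive differences: {2, 3, 5, 6, 8}
Full difference set: {0} ∪ (positive diffs) ∪ (negative diffs).
|A - A| = 1 + 2·5 = 11 (matches direct enumeration: 11).

|A - A| = 11


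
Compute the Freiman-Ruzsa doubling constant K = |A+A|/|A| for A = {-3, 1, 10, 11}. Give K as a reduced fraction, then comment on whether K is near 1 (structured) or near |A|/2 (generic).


|A| = 4.
Compute A + A by enumerating all 16 pairs.
A + A = {-6, -2, 2, 7, 8, 11, 12, 20, 21, 22}, so |A + A| = 10.
K = |A + A| / |A| = 10/4 = 5/2 ≈ 2.5000.
Reference: AP of size 4 gives K = 7/4 ≈ 1.7500; a fully generic set of size 4 gives K ≈ 2.5000.

|A| = 4, |A + A| = 10, K = 10/4 = 5/2.


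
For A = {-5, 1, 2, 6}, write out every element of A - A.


A - A = {a - a' : a, a' ∈ A}.
Compute a - a' for each ordered pair (a, a'):
a = -5: -5--5=0, -5-1=-6, -5-2=-7, -5-6=-11
a = 1: 1--5=6, 1-1=0, 1-2=-1, 1-6=-5
a = 2: 2--5=7, 2-1=1, 2-2=0, 2-6=-4
a = 6: 6--5=11, 6-1=5, 6-2=4, 6-6=0
Collecting distinct values (and noting 0 appears from a-a):
A - A = {-11, -7, -6, -5, -4, -1, 0, 1, 4, 5, 6, 7, 11}
|A - A| = 13

A - A = {-11, -7, -6, -5, -4, -1, 0, 1, 4, 5, 6, 7, 11}


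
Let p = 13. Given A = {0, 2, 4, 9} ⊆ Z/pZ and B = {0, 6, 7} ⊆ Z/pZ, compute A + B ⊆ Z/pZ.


Work in Z/13Z: reduce every sum a + b modulo 13.
Enumerate all 12 pairs:
a = 0: 0+0=0, 0+6=6, 0+7=7
a = 2: 2+0=2, 2+6=8, 2+7=9
a = 4: 4+0=4, 4+6=10, 4+7=11
a = 9: 9+0=9, 9+6=2, 9+7=3
Distinct residues collected: {0, 2, 3, 4, 6, 7, 8, 9, 10, 11}
|A + B| = 10 (out of 13 total residues).

A + B = {0, 2, 3, 4, 6, 7, 8, 9, 10, 11}


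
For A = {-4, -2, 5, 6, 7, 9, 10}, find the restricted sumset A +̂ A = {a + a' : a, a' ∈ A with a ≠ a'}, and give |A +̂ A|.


Restricted sumset: A +̂ A = {a + a' : a ∈ A, a' ∈ A, a ≠ a'}.
Equivalently, take A + A and drop any sum 2a that is achievable ONLY as a + a for a ∈ A (i.e. sums representable only with equal summands).
Enumerate pairs (a, a') with a < a' (symmetric, so each unordered pair gives one sum; this covers all a ≠ a'):
  -4 + -2 = -6
  -4 + 5 = 1
  -4 + 6 = 2
  -4 + 7 = 3
  -4 + 9 = 5
  -4 + 10 = 6
  -2 + 5 = 3
  -2 + 6 = 4
  -2 + 7 = 5
  -2 + 9 = 7
  -2 + 10 = 8
  5 + 6 = 11
  5 + 7 = 12
  5 + 9 = 14
  5 + 10 = 15
  6 + 7 = 13
  6 + 9 = 15
  6 + 10 = 16
  7 + 9 = 16
  7 + 10 = 17
  9 + 10 = 19
Collected distinct sums: {-6, 1, 2, 3, 4, 5, 6, 7, 8, 11, 12, 13, 14, 15, 16, 17, 19}
|A +̂ A| = 17
(Reference bound: |A +̂ A| ≥ 2|A| - 3 for |A| ≥ 2, with |A| = 7 giving ≥ 11.)

|A +̂ A| = 17


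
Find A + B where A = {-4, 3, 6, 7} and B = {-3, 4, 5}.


A + B = {a + b : a ∈ A, b ∈ B}.
Enumerate all |A|·|B| = 4·3 = 12 pairs (a, b) and collect distinct sums.
a = -4: -4+-3=-7, -4+4=0, -4+5=1
a = 3: 3+-3=0, 3+4=7, 3+5=8
a = 6: 6+-3=3, 6+4=10, 6+5=11
a = 7: 7+-3=4, 7+4=11, 7+5=12
Collecting distinct sums: A + B = {-7, 0, 1, 3, 4, 7, 8, 10, 11, 12}
|A + B| = 10

A + B = {-7, 0, 1, 3, 4, 7, 8, 10, 11, 12}


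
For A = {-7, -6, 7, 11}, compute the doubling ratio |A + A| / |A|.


|A| = 4.
Compute A + A by enumerating all 16 pairs.
A + A = {-14, -13, -12, 0, 1, 4, 5, 14, 18, 22}, so |A + A| = 10.
K = |A + A| / |A| = 10/4 = 5/2 ≈ 2.5000.
Reference: AP of size 4 gives K = 7/4 ≈ 1.7500; a fully generic set of size 4 gives K ≈ 2.5000.

|A| = 4, |A + A| = 10, K = 10/4 = 5/2.


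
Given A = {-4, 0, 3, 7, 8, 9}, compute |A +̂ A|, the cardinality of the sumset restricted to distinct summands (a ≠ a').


Restricted sumset: A +̂ A = {a + a' : a ∈ A, a' ∈ A, a ≠ a'}.
Equivalently, take A + A and drop any sum 2a that is achievable ONLY as a + a for a ∈ A (i.e. sums representable only with equal summands).
Enumerate pairs (a, a') with a < a' (symmetric, so each unordered pair gives one sum; this covers all a ≠ a'):
  -4 + 0 = -4
  -4 + 3 = -1
  -4 + 7 = 3
  -4 + 8 = 4
  -4 + 9 = 5
  0 + 3 = 3
  0 + 7 = 7
  0 + 8 = 8
  0 + 9 = 9
  3 + 7 = 10
  3 + 8 = 11
  3 + 9 = 12
  7 + 8 = 15
  7 + 9 = 16
  8 + 9 = 17
Collected distinct sums: {-4, -1, 3, 4, 5, 7, 8, 9, 10, 11, 12, 15, 16, 17}
|A +̂ A| = 14
(Reference bound: |A +̂ A| ≥ 2|A| - 3 for |A| ≥ 2, with |A| = 6 giving ≥ 9.)

|A +̂ A| = 14


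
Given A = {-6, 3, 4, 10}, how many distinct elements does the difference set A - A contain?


A - A = {a - a' : a, a' ∈ A}; |A| = 4.
Bounds: 2|A|-1 ≤ |A - A| ≤ |A|² - |A| + 1, i.e. 7 ≤ |A - A| ≤ 13.
Note: 0 ∈ A - A always (from a - a). The set is symmetric: if d ∈ A - A then -d ∈ A - A.
Enumerate nonzero differences d = a - a' with a > a' (then include -d):
Positive differences: {1, 6, 7, 9, 10, 16}
Full difference set: {0} ∪ (positive diffs) ∪ (negative diffs).
|A - A| = 1 + 2·6 = 13 (matches direct enumeration: 13).

|A - A| = 13


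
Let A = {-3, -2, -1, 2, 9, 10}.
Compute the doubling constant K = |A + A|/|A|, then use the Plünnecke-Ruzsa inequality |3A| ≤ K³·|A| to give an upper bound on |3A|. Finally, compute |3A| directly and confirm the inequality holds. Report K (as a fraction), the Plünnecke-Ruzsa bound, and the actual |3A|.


|A| = 6.
Step 1: Compute A + A by enumerating all 36 pairs.
A + A = {-6, -5, -4, -3, -2, -1, 0, 1, 4, 6, 7, 8, 9, 11, 12, 18, 19, 20}, so |A + A| = 18.
Step 2: Doubling constant K = |A + A|/|A| = 18/6 = 18/6 ≈ 3.0000.
Step 3: Plünnecke-Ruzsa gives |3A| ≤ K³·|A| = (3.0000)³ · 6 ≈ 162.0000.
Step 4: Compute 3A = A + A + A directly by enumerating all triples (a,b,c) ∈ A³; |3A| = 35.
Step 5: Check 35 ≤ 162.0000? Yes ✓.

K = 18/6, Plünnecke-Ruzsa bound K³|A| ≈ 162.0000, |3A| = 35, inequality holds.


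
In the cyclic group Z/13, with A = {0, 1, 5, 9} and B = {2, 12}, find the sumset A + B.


Work in Z/13Z: reduce every sum a + b modulo 13.
Enumerate all 8 pairs:
a = 0: 0+2=2, 0+12=12
a = 1: 1+2=3, 1+12=0
a = 5: 5+2=7, 5+12=4
a = 9: 9+2=11, 9+12=8
Distinct residues collected: {0, 2, 3, 4, 7, 8, 11, 12}
|A + B| = 8 (out of 13 total residues).

A + B = {0, 2, 3, 4, 7, 8, 11, 12}


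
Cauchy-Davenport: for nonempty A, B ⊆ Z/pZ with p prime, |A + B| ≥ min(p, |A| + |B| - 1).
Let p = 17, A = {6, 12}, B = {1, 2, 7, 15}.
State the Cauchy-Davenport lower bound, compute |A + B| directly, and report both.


Cauchy-Davenport: |A + B| ≥ min(p, |A| + |B| - 1) for A, B nonempty in Z/pZ.
|A| = 2, |B| = 4, p = 17.
CD lower bound = min(17, 2 + 4 - 1) = min(17, 5) = 5.
Compute A + B mod 17 directly:
a = 6: 6+1=7, 6+2=8, 6+7=13, 6+15=4
a = 12: 12+1=13, 12+2=14, 12+7=2, 12+15=10
A + B = {2, 4, 7, 8, 10, 13, 14}, so |A + B| = 7.
Verify: 7 ≥ 5? Yes ✓.

CD lower bound = 5, actual |A + B| = 7.


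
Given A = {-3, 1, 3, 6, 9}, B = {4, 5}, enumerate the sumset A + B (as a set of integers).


A + B = {a + b : a ∈ A, b ∈ B}.
Enumerate all |A|·|B| = 5·2 = 10 pairs (a, b) and collect distinct sums.
a = -3: -3+4=1, -3+5=2
a = 1: 1+4=5, 1+5=6
a = 3: 3+4=7, 3+5=8
a = 6: 6+4=10, 6+5=11
a = 9: 9+4=13, 9+5=14
Collecting distinct sums: A + B = {1, 2, 5, 6, 7, 8, 10, 11, 13, 14}
|A + B| = 10

A + B = {1, 2, 5, 6, 7, 8, 10, 11, 13, 14}


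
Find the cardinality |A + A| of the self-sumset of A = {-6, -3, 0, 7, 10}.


A + A = {a + a' : a, a' ∈ A}; |A| = 5.
General bounds: 2|A| - 1 ≤ |A + A| ≤ |A|(|A|+1)/2, i.e. 9 ≤ |A + A| ≤ 15.
Lower bound 2|A|-1 is attained iff A is an arithmetic progression.
Enumerate sums a + a' for a ≤ a' (symmetric, so this suffices):
a = -6: -6+-6=-12, -6+-3=-9, -6+0=-6, -6+7=1, -6+10=4
a = -3: -3+-3=-6, -3+0=-3, -3+7=4, -3+10=7
a = 0: 0+0=0, 0+7=7, 0+10=10
a = 7: 7+7=14, 7+10=17
a = 10: 10+10=20
Distinct sums: {-12, -9, -6, -3, 0, 1, 4, 7, 10, 14, 17, 20}
|A + A| = 12

|A + A| = 12


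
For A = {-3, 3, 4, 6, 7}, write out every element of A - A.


A - A = {a - a' : a, a' ∈ A}.
Compute a - a' for each ordered pair (a, a'):
a = -3: -3--3=0, -3-3=-6, -3-4=-7, -3-6=-9, -3-7=-10
a = 3: 3--3=6, 3-3=0, 3-4=-1, 3-6=-3, 3-7=-4
a = 4: 4--3=7, 4-3=1, 4-4=0, 4-6=-2, 4-7=-3
a = 6: 6--3=9, 6-3=3, 6-4=2, 6-6=0, 6-7=-1
a = 7: 7--3=10, 7-3=4, 7-4=3, 7-6=1, 7-7=0
Collecting distinct values (and noting 0 appears from a-a):
A - A = {-10, -9, -7, -6, -4, -3, -2, -1, 0, 1, 2, 3, 4, 6, 7, 9, 10}
|A - A| = 17

A - A = {-10, -9, -7, -6, -4, -3, -2, -1, 0, 1, 2, 3, 4, 6, 7, 9, 10}


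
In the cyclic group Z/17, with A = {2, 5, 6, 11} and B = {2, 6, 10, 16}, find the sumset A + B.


Work in Z/17Z: reduce every sum a + b modulo 17.
Enumerate all 16 pairs:
a = 2: 2+2=4, 2+6=8, 2+10=12, 2+16=1
a = 5: 5+2=7, 5+6=11, 5+10=15, 5+16=4
a = 6: 6+2=8, 6+6=12, 6+10=16, 6+16=5
a = 11: 11+2=13, 11+6=0, 11+10=4, 11+16=10
Distinct residues collected: {0, 1, 4, 5, 7, 8, 10, 11, 12, 13, 15, 16}
|A + B| = 12 (out of 17 total residues).

A + B = {0, 1, 4, 5, 7, 8, 10, 11, 12, 13, 15, 16}


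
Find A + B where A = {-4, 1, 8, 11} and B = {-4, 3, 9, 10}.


A + B = {a + b : a ∈ A, b ∈ B}.
Enumerate all |A|·|B| = 4·4 = 16 pairs (a, b) and collect distinct sums.
a = -4: -4+-4=-8, -4+3=-1, -4+9=5, -4+10=6
a = 1: 1+-4=-3, 1+3=4, 1+9=10, 1+10=11
a = 8: 8+-4=4, 8+3=11, 8+9=17, 8+10=18
a = 11: 11+-4=7, 11+3=14, 11+9=20, 11+10=21
Collecting distinct sums: A + B = {-8, -3, -1, 4, 5, 6, 7, 10, 11, 14, 17, 18, 20, 21}
|A + B| = 14

A + B = {-8, -3, -1, 4, 5, 6, 7, 10, 11, 14, 17, 18, 20, 21}


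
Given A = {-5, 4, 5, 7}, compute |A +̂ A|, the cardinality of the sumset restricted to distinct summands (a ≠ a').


Restricted sumset: A +̂ A = {a + a' : a ∈ A, a' ∈ A, a ≠ a'}.
Equivalently, take A + A and drop any sum 2a that is achievable ONLY as a + a for a ∈ A (i.e. sums representable only with equal summands).
Enumerate pairs (a, a') with a < a' (symmetric, so each unordered pair gives one sum; this covers all a ≠ a'):
  -5 + 4 = -1
  -5 + 5 = 0
  -5 + 7 = 2
  4 + 5 = 9
  4 + 7 = 11
  5 + 7 = 12
Collected distinct sums: {-1, 0, 2, 9, 11, 12}
|A +̂ A| = 6
(Reference bound: |A +̂ A| ≥ 2|A| - 3 for |A| ≥ 2, with |A| = 4 giving ≥ 5.)

|A +̂ A| = 6


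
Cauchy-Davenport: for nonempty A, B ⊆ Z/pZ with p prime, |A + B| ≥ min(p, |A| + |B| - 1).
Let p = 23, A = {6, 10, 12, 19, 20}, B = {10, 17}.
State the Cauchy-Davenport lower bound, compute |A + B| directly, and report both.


Cauchy-Davenport: |A + B| ≥ min(p, |A| + |B| - 1) for A, B nonempty in Z/pZ.
|A| = 5, |B| = 2, p = 23.
CD lower bound = min(23, 5 + 2 - 1) = min(23, 6) = 6.
Compute A + B mod 23 directly:
a = 6: 6+10=16, 6+17=0
a = 10: 10+10=20, 10+17=4
a = 12: 12+10=22, 12+17=6
a = 19: 19+10=6, 19+17=13
a = 20: 20+10=7, 20+17=14
A + B = {0, 4, 6, 7, 13, 14, 16, 20, 22}, so |A + B| = 9.
Verify: 9 ≥ 6? Yes ✓.

CD lower bound = 6, actual |A + B| = 9.


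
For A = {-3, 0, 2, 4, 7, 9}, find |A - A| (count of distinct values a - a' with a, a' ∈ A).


A - A = {a - a' : a, a' ∈ A}; |A| = 6.
Bounds: 2|A|-1 ≤ |A - A| ≤ |A|² - |A| + 1, i.e. 11 ≤ |A - A| ≤ 31.
Note: 0 ∈ A - A always (from a - a). The set is symmetric: if d ∈ A - A then -d ∈ A - A.
Enumerate nonzero differences d = a - a' with a > a' (then include -d):
Positive differences: {2, 3, 4, 5, 7, 9, 10, 12}
Full difference set: {0} ∪ (positive diffs) ∪ (negative diffs).
|A - A| = 1 + 2·8 = 17 (matches direct enumeration: 17).

|A - A| = 17


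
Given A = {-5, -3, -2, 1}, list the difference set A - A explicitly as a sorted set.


A - A = {a - a' : a, a' ∈ A}.
Compute a - a' for each ordered pair (a, a'):
a = -5: -5--5=0, -5--3=-2, -5--2=-3, -5-1=-6
a = -3: -3--5=2, -3--3=0, -3--2=-1, -3-1=-4
a = -2: -2--5=3, -2--3=1, -2--2=0, -2-1=-3
a = 1: 1--5=6, 1--3=4, 1--2=3, 1-1=0
Collecting distinct values (and noting 0 appears from a-a):
A - A = {-6, -4, -3, -2, -1, 0, 1, 2, 3, 4, 6}
|A - A| = 11

A - A = {-6, -4, -3, -2, -1, 0, 1, 2, 3, 4, 6}


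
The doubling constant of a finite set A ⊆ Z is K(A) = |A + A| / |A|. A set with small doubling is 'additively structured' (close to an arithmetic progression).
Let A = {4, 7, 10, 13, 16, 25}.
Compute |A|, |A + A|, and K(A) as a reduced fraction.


|A| = 6.
Compute A + A by enumerating all 36 pairs.
A + A = {8, 11, 14, 17, 20, 23, 26, 29, 32, 35, 38, 41, 50}, so |A + A| = 13.
K = |A + A| / |A| = 13/6 (already in lowest terms) ≈ 2.1667.
Reference: AP of size 6 gives K = 11/6 ≈ 1.8333; a fully generic set of size 6 gives K ≈ 3.5000.

|A| = 6, |A + A| = 13, K = 13/6.


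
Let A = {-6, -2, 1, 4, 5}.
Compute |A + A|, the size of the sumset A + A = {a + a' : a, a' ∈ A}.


A + A = {a + a' : a, a' ∈ A}; |A| = 5.
General bounds: 2|A| - 1 ≤ |A + A| ≤ |A|(|A|+1)/2, i.e. 9 ≤ |A + A| ≤ 15.
Lower bound 2|A|-1 is attained iff A is an arithmetic progression.
Enumerate sums a + a' for a ≤ a' (symmetric, so this suffices):
a = -6: -6+-6=-12, -6+-2=-8, -6+1=-5, -6+4=-2, -6+5=-1
a = -2: -2+-2=-4, -2+1=-1, -2+4=2, -2+5=3
a = 1: 1+1=2, 1+4=5, 1+5=6
a = 4: 4+4=8, 4+5=9
a = 5: 5+5=10
Distinct sums: {-12, -8, -5, -4, -2, -1, 2, 3, 5, 6, 8, 9, 10}
|A + A| = 13

|A + A| = 13


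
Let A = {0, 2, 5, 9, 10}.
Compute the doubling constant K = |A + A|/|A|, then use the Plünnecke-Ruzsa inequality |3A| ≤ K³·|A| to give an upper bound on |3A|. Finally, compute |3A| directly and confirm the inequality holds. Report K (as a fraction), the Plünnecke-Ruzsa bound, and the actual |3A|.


|A| = 5.
Step 1: Compute A + A by enumerating all 25 pairs.
A + A = {0, 2, 4, 5, 7, 9, 10, 11, 12, 14, 15, 18, 19, 20}, so |A + A| = 14.
Step 2: Doubling constant K = |A + A|/|A| = 14/5 = 14/5 ≈ 2.8000.
Step 3: Plünnecke-Ruzsa gives |3A| ≤ K³·|A| = (2.8000)³ · 5 ≈ 109.7600.
Step 4: Compute 3A = A + A + A directly by enumerating all triples (a,b,c) ∈ A³; |3A| = 27.
Step 5: Check 27 ≤ 109.7600? Yes ✓.

K = 14/5, Plünnecke-Ruzsa bound K³|A| ≈ 109.7600, |3A| = 27, inequality holds.


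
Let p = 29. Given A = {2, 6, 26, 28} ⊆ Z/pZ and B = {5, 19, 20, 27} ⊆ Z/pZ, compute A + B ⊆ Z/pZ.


Work in Z/29Z: reduce every sum a + b modulo 29.
Enumerate all 16 pairs:
a = 2: 2+5=7, 2+19=21, 2+20=22, 2+27=0
a = 6: 6+5=11, 6+19=25, 6+20=26, 6+27=4
a = 26: 26+5=2, 26+19=16, 26+20=17, 26+27=24
a = 28: 28+5=4, 28+19=18, 28+20=19, 28+27=26
Distinct residues collected: {0, 2, 4, 7, 11, 16, 17, 18, 19, 21, 22, 24, 25, 26}
|A + B| = 14 (out of 29 total residues).

A + B = {0, 2, 4, 7, 11, 16, 17, 18, 19, 21, 22, 24, 25, 26}


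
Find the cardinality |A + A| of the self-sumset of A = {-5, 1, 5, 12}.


A + A = {a + a' : a, a' ∈ A}; |A| = 4.
General bounds: 2|A| - 1 ≤ |A + A| ≤ |A|(|A|+1)/2, i.e. 7 ≤ |A + A| ≤ 10.
Lower bound 2|A|-1 is attained iff A is an arithmetic progression.
Enumerate sums a + a' for a ≤ a' (symmetric, so this suffices):
a = -5: -5+-5=-10, -5+1=-4, -5+5=0, -5+12=7
a = 1: 1+1=2, 1+5=6, 1+12=13
a = 5: 5+5=10, 5+12=17
a = 12: 12+12=24
Distinct sums: {-10, -4, 0, 2, 6, 7, 10, 13, 17, 24}
|A + A| = 10

|A + A| = 10


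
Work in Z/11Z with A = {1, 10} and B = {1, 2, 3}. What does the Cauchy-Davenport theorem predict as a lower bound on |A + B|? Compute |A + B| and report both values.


Cauchy-Davenport: |A + B| ≥ min(p, |A| + |B| - 1) for A, B nonempty in Z/pZ.
|A| = 2, |B| = 3, p = 11.
CD lower bound = min(11, 2 + 3 - 1) = min(11, 4) = 4.
Compute A + B mod 11 directly:
a = 1: 1+1=2, 1+2=3, 1+3=4
a = 10: 10+1=0, 10+2=1, 10+3=2
A + B = {0, 1, 2, 3, 4}, so |A + B| = 5.
Verify: 5 ≥ 4? Yes ✓.

CD lower bound = 4, actual |A + B| = 5.


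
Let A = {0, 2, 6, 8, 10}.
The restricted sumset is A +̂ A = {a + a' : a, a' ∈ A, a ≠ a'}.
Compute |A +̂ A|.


Restricted sumset: A +̂ A = {a + a' : a ∈ A, a' ∈ A, a ≠ a'}.
Equivalently, take A + A and drop any sum 2a that is achievable ONLY as a + a for a ∈ A (i.e. sums representable only with equal summands).
Enumerate pairs (a, a') with a < a' (symmetric, so each unordered pair gives one sum; this covers all a ≠ a'):
  0 + 2 = 2
  0 + 6 = 6
  0 + 8 = 8
  0 + 10 = 10
  2 + 6 = 8
  2 + 8 = 10
  2 + 10 = 12
  6 + 8 = 14
  6 + 10 = 16
  8 + 10 = 18
Collected distinct sums: {2, 6, 8, 10, 12, 14, 16, 18}
|A +̂ A| = 8
(Reference bound: |A +̂ A| ≥ 2|A| - 3 for |A| ≥ 2, with |A| = 5 giving ≥ 7.)

|A +̂ A| = 8


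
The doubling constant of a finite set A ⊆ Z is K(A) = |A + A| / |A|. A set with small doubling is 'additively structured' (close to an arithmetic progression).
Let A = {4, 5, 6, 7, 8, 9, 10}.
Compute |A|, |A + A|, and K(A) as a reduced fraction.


|A| = 7.
Compute A + A by enumerating all 49 pairs.
A + A = {8, 9, 10, 11, 12, 13, 14, 15, 16, 17, 18, 19, 20}, so |A + A| = 13.
K = |A + A| / |A| = 13/7 (already in lowest terms) ≈ 1.8571.
Reference: AP of size 7 gives K = 13/7 ≈ 1.8571; a fully generic set of size 7 gives K ≈ 4.0000.

|A| = 7, |A + A| = 13, K = 13/7.


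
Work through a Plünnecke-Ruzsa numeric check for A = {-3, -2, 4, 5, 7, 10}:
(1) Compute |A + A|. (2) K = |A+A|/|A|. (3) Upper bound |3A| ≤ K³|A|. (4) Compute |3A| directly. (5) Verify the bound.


|A| = 6.
Step 1: Compute A + A by enumerating all 36 pairs.
A + A = {-6, -5, -4, 1, 2, 3, 4, 5, 7, 8, 9, 10, 11, 12, 14, 15, 17, 20}, so |A + A| = 18.
Step 2: Doubling constant K = |A + A|/|A| = 18/6 = 18/6 ≈ 3.0000.
Step 3: Plünnecke-Ruzsa gives |3A| ≤ K³·|A| = (3.0000)³ · 6 ≈ 162.0000.
Step 4: Compute 3A = A + A + A directly by enumerating all triples (a,b,c) ∈ A³; |3A| = 33.
Step 5: Check 33 ≤ 162.0000? Yes ✓.

K = 18/6, Plünnecke-Ruzsa bound K³|A| ≈ 162.0000, |3A| = 33, inequality holds.


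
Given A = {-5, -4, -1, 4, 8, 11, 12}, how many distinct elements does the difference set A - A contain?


A - A = {a - a' : a, a' ∈ A}; |A| = 7.
Bounds: 2|A|-1 ≤ |A - A| ≤ |A|² - |A| + 1, i.e. 13 ≤ |A - A| ≤ 43.
Note: 0 ∈ A - A always (from a - a). The set is symmetric: if d ∈ A - A then -d ∈ A - A.
Enumerate nonzero differences d = a - a' with a > a' (then include -d):
Positive differences: {1, 3, 4, 5, 7, 8, 9, 12, 13, 15, 16, 17}
Full difference set: {0} ∪ (positive diffs) ∪ (negative diffs).
|A - A| = 1 + 2·12 = 25 (matches direct enumeration: 25).

|A - A| = 25


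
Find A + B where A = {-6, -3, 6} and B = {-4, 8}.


A + B = {a + b : a ∈ A, b ∈ B}.
Enumerate all |A|·|B| = 3·2 = 6 pairs (a, b) and collect distinct sums.
a = -6: -6+-4=-10, -6+8=2
a = -3: -3+-4=-7, -3+8=5
a = 6: 6+-4=2, 6+8=14
Collecting distinct sums: A + B = {-10, -7, 2, 5, 14}
|A + B| = 5

A + B = {-10, -7, 2, 5, 14}


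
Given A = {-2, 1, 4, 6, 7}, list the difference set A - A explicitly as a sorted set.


A - A = {a - a' : a, a' ∈ A}.
Compute a - a' for each ordered pair (a, a'):
a = -2: -2--2=0, -2-1=-3, -2-4=-6, -2-6=-8, -2-7=-9
a = 1: 1--2=3, 1-1=0, 1-4=-3, 1-6=-5, 1-7=-6
a = 4: 4--2=6, 4-1=3, 4-4=0, 4-6=-2, 4-7=-3
a = 6: 6--2=8, 6-1=5, 6-4=2, 6-6=0, 6-7=-1
a = 7: 7--2=9, 7-1=6, 7-4=3, 7-6=1, 7-7=0
Collecting distinct values (and noting 0 appears from a-a):
A - A = {-9, -8, -6, -5, -3, -2, -1, 0, 1, 2, 3, 5, 6, 8, 9}
|A - A| = 15

A - A = {-9, -8, -6, -5, -3, -2, -1, 0, 1, 2, 3, 5, 6, 8, 9}


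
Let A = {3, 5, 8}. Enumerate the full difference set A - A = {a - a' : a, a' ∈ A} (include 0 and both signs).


A - A = {a - a' : a, a' ∈ A}.
Compute a - a' for each ordered pair (a, a'):
a = 3: 3-3=0, 3-5=-2, 3-8=-5
a = 5: 5-3=2, 5-5=0, 5-8=-3
a = 8: 8-3=5, 8-5=3, 8-8=0
Collecting distinct values (and noting 0 appears from a-a):
A - A = {-5, -3, -2, 0, 2, 3, 5}
|A - A| = 7

A - A = {-5, -3, -2, 0, 2, 3, 5}


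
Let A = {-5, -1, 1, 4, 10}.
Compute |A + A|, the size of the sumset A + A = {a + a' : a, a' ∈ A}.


A + A = {a + a' : a, a' ∈ A}; |A| = 5.
General bounds: 2|A| - 1 ≤ |A + A| ≤ |A|(|A|+1)/2, i.e. 9 ≤ |A + A| ≤ 15.
Lower bound 2|A|-1 is attained iff A is an arithmetic progression.
Enumerate sums a + a' for a ≤ a' (symmetric, so this suffices):
a = -5: -5+-5=-10, -5+-1=-6, -5+1=-4, -5+4=-1, -5+10=5
a = -1: -1+-1=-2, -1+1=0, -1+4=3, -1+10=9
a = 1: 1+1=2, 1+4=5, 1+10=11
a = 4: 4+4=8, 4+10=14
a = 10: 10+10=20
Distinct sums: {-10, -6, -4, -2, -1, 0, 2, 3, 5, 8, 9, 11, 14, 20}
|A + A| = 14

|A + A| = 14


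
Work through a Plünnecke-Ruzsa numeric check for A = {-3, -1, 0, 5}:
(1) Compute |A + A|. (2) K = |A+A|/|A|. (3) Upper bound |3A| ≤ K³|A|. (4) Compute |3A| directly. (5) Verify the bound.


|A| = 4.
Step 1: Compute A + A by enumerating all 16 pairs.
A + A = {-6, -4, -3, -2, -1, 0, 2, 4, 5, 10}, so |A + A| = 10.
Step 2: Doubling constant K = |A + A|/|A| = 10/4 = 10/4 ≈ 2.5000.
Step 3: Plünnecke-Ruzsa gives |3A| ≤ K³·|A| = (2.5000)³ · 4 ≈ 62.5000.
Step 4: Compute 3A = A + A + A directly by enumerating all triples (a,b,c) ∈ A³; |3A| = 18.
Step 5: Check 18 ≤ 62.5000? Yes ✓.

K = 10/4, Plünnecke-Ruzsa bound K³|A| ≈ 62.5000, |3A| = 18, inequality holds.


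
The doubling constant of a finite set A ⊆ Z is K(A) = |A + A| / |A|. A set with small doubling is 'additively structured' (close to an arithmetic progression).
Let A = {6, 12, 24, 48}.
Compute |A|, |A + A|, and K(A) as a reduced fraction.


|A| = 4.
Compute A + A by enumerating all 16 pairs.
A + A = {12, 18, 24, 30, 36, 48, 54, 60, 72, 96}, so |A + A| = 10.
K = |A + A| / |A| = 10/4 = 5/2 ≈ 2.5000.
Reference: AP of size 4 gives K = 7/4 ≈ 1.7500; a fully generic set of size 4 gives K ≈ 2.5000.

|A| = 4, |A + A| = 10, K = 10/4 = 5/2.


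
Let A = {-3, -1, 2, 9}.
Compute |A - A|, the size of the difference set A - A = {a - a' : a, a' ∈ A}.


A - A = {a - a' : a, a' ∈ A}; |A| = 4.
Bounds: 2|A|-1 ≤ |A - A| ≤ |A|² - |A| + 1, i.e. 7 ≤ |A - A| ≤ 13.
Note: 0 ∈ A - A always (from a - a). The set is symmetric: if d ∈ A - A then -d ∈ A - A.
Enumerate nonzero differences d = a - a' with a > a' (then include -d):
Positive differences: {2, 3, 5, 7, 10, 12}
Full difference set: {0} ∪ (positive diffs) ∪ (negative diffs).
|A - A| = 1 + 2·6 = 13 (matches direct enumeration: 13).

|A - A| = 13


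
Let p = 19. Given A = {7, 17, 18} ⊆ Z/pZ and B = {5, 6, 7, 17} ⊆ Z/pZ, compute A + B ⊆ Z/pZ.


Work in Z/19Z: reduce every sum a + b modulo 19.
Enumerate all 12 pairs:
a = 7: 7+5=12, 7+6=13, 7+7=14, 7+17=5
a = 17: 17+5=3, 17+6=4, 17+7=5, 17+17=15
a = 18: 18+5=4, 18+6=5, 18+7=6, 18+17=16
Distinct residues collected: {3, 4, 5, 6, 12, 13, 14, 15, 16}
|A + B| = 9 (out of 19 total residues).

A + B = {3, 4, 5, 6, 12, 13, 14, 15, 16}


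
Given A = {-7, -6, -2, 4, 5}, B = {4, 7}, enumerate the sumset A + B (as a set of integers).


A + B = {a + b : a ∈ A, b ∈ B}.
Enumerate all |A|·|B| = 5·2 = 10 pairs (a, b) and collect distinct sums.
a = -7: -7+4=-3, -7+7=0
a = -6: -6+4=-2, -6+7=1
a = -2: -2+4=2, -2+7=5
a = 4: 4+4=8, 4+7=11
a = 5: 5+4=9, 5+7=12
Collecting distinct sums: A + B = {-3, -2, 0, 1, 2, 5, 8, 9, 11, 12}
|A + B| = 10

A + B = {-3, -2, 0, 1, 2, 5, 8, 9, 11, 12}


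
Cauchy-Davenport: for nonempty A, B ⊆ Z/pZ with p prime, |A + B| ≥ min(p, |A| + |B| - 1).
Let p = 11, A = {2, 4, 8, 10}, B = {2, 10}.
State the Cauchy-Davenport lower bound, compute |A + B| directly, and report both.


Cauchy-Davenport: |A + B| ≥ min(p, |A| + |B| - 1) for A, B nonempty in Z/pZ.
|A| = 4, |B| = 2, p = 11.
CD lower bound = min(11, 4 + 2 - 1) = min(11, 5) = 5.
Compute A + B mod 11 directly:
a = 2: 2+2=4, 2+10=1
a = 4: 4+2=6, 4+10=3
a = 8: 8+2=10, 8+10=7
a = 10: 10+2=1, 10+10=9
A + B = {1, 3, 4, 6, 7, 9, 10}, so |A + B| = 7.
Verify: 7 ≥ 5? Yes ✓.

CD lower bound = 5, actual |A + B| = 7.
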